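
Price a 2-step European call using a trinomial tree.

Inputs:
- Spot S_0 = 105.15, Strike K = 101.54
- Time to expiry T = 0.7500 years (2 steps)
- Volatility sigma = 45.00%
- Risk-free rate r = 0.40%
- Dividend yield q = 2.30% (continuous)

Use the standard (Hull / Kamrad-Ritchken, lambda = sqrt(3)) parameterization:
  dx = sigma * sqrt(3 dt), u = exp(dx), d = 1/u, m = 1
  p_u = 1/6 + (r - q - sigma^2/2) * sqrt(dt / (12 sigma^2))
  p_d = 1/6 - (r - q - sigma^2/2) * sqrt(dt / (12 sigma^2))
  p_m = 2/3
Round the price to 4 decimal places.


dt = T/N = 0.375000; dx = sigma*sqrt(3*dt) = 0.477297
u = exp(dx) = 1.611712; d = 1/u = 0.620458
p_u = 0.119428, p_m = 0.666667, p_d = 0.213905
Discount per step: exp(-r*dt) = 0.998501
Stock lattice S(k, j) with j the centered position index:
  k=0: S(0,+0) = 105.1500
  k=1: S(1,-1) = 65.2412; S(1,+0) = 105.1500; S(1,+1) = 169.4715
  k=2: S(2,-2) = 40.4794; S(2,-1) = 65.2412; S(2,+0) = 105.1500; S(2,+1) = 169.4715; S(2,+2) = 273.1393
Terminal payoffs V(N, j) = max(S_T - K, 0):
  V(2,-2) = 0.000000; V(2,-1) = 0.000000; V(2,+0) = 3.610000; V(2,+1) = 67.931535; V(2,+2) = 171.599337
Backward induction: V(k, j) = exp(-r*dt) * [p_u * V(k+1, j+1) + p_m * V(k+1, j) + p_d * V(k+1, j-1)]
  V(1,-1) = exp(-r*dt) * [p_u*3.610000 + p_m*0.000000 + p_d*0.000000] = 0.430489
  V(1,+0) = exp(-r*dt) * [p_u*67.931535 + p_m*3.610000 + p_d*0.000000] = 10.503827
  V(1,+1) = exp(-r*dt) * [p_u*171.599337 + p_m*67.931535 + p_d*3.610000] = 66.453899
  V(0,+0) = exp(-r*dt) * [p_u*66.453899 + p_m*10.503827 + p_d*0.430489] = 15.008562

Answer: Price = V(0,0) = 15.0086


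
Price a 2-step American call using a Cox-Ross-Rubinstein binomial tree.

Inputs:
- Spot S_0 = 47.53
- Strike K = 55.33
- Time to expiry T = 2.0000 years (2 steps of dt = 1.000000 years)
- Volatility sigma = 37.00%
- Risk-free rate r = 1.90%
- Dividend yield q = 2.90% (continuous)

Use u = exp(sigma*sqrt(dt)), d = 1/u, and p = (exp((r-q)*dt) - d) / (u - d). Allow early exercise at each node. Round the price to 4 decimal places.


Answer: Price = V(0,0) = 6.6660

Derivation:
dt = T/N = 1.000000
u = exp(sigma*sqrt(dt)) = 1.447735; d = 1/u = 0.690734
p = (exp((r-q)*dt) - d) / (u - d) = 0.395397
Discount per step: exp(-r*dt) = 0.981179
Stock lattice S(k, i) with i counting down-moves:
  k=0: S(0,0) = 47.5300
  k=1: S(1,0) = 68.8108; S(1,1) = 32.8306
  k=2: S(2,0) = 99.6198; S(2,1) = 47.5300; S(2,2) = 22.6772
Terminal payoffs V(N, i) = max(S_T - K, 0):
  V(2,0) = 44.289815; V(2,1) = 0.000000; V(2,2) = 0.000000
Backward induction: V(k, i) = exp(-r*dt) * [p * V(k+1, i) + (1-p) * V(k+1, i+1)]; then take max(V_cont, immediate exercise) for American.
  V(1,0) = exp(-r*dt) * [p*44.289815 + (1-p)*0.000000] = 17.182464; exercise = 13.480826; V(1,0) = max -> 17.182464
  V(1,1) = exp(-r*dt) * [p*0.000000 + (1-p)*0.000000] = 0.000000; exercise = 0.000000; V(1,1) = max -> 0.000000
  V(0,0) = exp(-r*dt) * [p*17.182464 + (1-p)*0.000000] = 6.666026; exercise = 0.000000; V(0,0) = max -> 6.666026


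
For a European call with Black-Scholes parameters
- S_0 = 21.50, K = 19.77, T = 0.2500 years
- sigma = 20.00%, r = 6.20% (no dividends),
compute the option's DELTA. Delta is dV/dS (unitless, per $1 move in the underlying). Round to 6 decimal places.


Answer: Delta = 0.851728

Derivation:
d1 = 1.0438729795; d2 = 0.9438729795
phi(d1) = 0.2313614826; exp(-qT) = 1.0000000000; exp(-rT) = 0.9846195068
N(d1) = 0.8517279195
Delta = exp(-qT) * N(d1) = 1.0000000000 * 0.8517279195 = 0.851728


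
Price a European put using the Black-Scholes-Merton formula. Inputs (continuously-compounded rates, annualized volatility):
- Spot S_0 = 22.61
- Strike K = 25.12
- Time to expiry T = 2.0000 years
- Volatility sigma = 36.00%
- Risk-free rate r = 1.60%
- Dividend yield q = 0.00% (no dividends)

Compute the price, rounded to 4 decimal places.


d1 = (ln(S/K) + (r - q + 0.5*sigma^2) * T) / (sigma * sqrt(T)) = 0.11063853
d2 = d1 - sigma * sqrt(T) = -0.39847835
exp(-rT) = 0.96850658; exp(-qT) = 1.00000000
P = K * exp(-rT) * N(-d2) - S_0 * exp(-qT) * N(-d1)
N(-d1) = 0.45595150; N(-d2) = 0.65486119
P = 25.1200 * 0.96850658 * 0.65486119 - 22.6100 * 1.00000000 * 0.45595150 = 5.6230

Answer: Price = 5.6230


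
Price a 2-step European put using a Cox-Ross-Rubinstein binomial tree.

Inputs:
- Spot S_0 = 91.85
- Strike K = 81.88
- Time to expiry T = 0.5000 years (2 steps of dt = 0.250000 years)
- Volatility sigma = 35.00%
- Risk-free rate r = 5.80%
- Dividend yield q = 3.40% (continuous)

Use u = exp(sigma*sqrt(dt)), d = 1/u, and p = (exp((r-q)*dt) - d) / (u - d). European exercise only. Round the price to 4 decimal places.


Answer: Price = V(0,0) = 4.6199

Derivation:
dt = T/N = 0.250000
u = exp(sigma*sqrt(dt)) = 1.191246; d = 1/u = 0.839457
p = (exp((r-q)*dt) - d) / (u - d) = 0.473468
Discount per step: exp(-r*dt) = 0.985605
Stock lattice S(k, i) with i counting down-moves:
  k=0: S(0,0) = 91.8500
  k=1: S(1,0) = 109.4160; S(1,1) = 77.1041
  k=2: S(2,0) = 130.3414; S(2,1) = 91.8500; S(2,2) = 64.7256
Terminal payoffs V(N, i) = max(K - S_T, 0):
  V(2,0) = 0.000000; V(2,1) = 0.000000; V(2,2) = 17.154399
Backward induction: V(k, i) = exp(-r*dt) * [p * V(k+1, i) + (1-p) * V(k+1, i+1)].
  V(1,0) = exp(-r*dt) * [p*0.000000 + (1-p)*0.000000] = 0.000000
  V(1,1) = exp(-r*dt) * [p*0.000000 + (1-p)*17.154399] = 8.902312
  V(0,0) = exp(-r*dt) * [p*0.000000 + (1-p)*8.902312] = 4.619874


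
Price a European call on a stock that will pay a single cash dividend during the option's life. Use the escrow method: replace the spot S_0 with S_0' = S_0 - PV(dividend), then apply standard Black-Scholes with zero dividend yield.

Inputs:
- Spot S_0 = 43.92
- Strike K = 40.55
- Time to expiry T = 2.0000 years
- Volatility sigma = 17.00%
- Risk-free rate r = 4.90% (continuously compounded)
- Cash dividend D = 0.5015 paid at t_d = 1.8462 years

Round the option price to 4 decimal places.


PV(D) = D * exp(-r * t_d) = 0.5015 * 0.91350740 = 0.45812396
S_0' = S_0 - PV(D) = 43.9200 - 0.45812396 = 43.46187604
d1 = (ln(S_0'/K) + (r + sigma^2/2)*T) / (sigma*sqrt(T)) = 0.81628557
d2 = d1 - sigma*sqrt(T) = 0.57586926
exp(-rT) = 0.90664890
N(d1) = 0.79283159; N(d2) = 0.71764822
C = S_0' * N(d1) - K * exp(-rT) * N(d2) = 43.46187604 * 0.79283159 - 40.5500 * 0.90664890 * 0.71764822 = 8.0739

Answer: Price = 8.0739


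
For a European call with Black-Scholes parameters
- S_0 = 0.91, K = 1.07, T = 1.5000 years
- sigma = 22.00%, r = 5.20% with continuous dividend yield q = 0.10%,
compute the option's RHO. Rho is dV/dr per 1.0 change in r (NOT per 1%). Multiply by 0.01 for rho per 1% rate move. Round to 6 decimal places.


Answer: Rho = 0.483465

Derivation:
d1 = -0.1824844916; d2 = -0.4519283633
phi(d1) = 0.3923547680; exp(-qT) = 0.9985011244; exp(-rT) = 0.9249644265
N(d2) = 0.3256602953
Rho = K*T*exp(-rT)*N(d2) = 1.0700 * 1.5000 * 0.9249644265 * 0.3256602953 = 0.483465


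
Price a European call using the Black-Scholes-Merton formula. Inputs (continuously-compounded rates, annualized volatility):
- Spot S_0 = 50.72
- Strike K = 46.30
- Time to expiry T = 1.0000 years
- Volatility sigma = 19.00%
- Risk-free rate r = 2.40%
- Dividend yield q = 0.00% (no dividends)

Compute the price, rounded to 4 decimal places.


d1 = (ln(S/K) + (r - q + 0.5*sigma^2) * T) / (sigma * sqrt(T)) = 0.70120184
d2 = d1 - sigma * sqrt(T) = 0.51120184
exp(-rT) = 0.97628571; exp(-qT) = 1.00000000
C = S_0 * exp(-qT) * N(d1) - K * exp(-rT) * N(d2)
N(d1) = 0.75841147; N(d2) = 0.69539513
C = 50.7200 * 1.00000000 * 0.75841147 - 46.3000 * 0.97628571 * 0.69539513 = 7.0334

Answer: Price = 7.0334


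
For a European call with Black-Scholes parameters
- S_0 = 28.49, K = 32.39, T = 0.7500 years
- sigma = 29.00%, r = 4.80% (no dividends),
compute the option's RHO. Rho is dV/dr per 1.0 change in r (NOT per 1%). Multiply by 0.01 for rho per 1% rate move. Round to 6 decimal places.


d1 = -0.2419260268; d2 = -0.4930733939
phi(d1) = 0.3874367635; exp(-qT) = 1.0000000000; exp(-rT) = 0.9646402935
N(d2) = 0.3109803647
Rho = K*T*exp(-rT)*N(d2) = 32.3900 * 0.7500 * 0.9646402935 * 0.3109803647 = 7.287366

Answer: Rho = 7.287366


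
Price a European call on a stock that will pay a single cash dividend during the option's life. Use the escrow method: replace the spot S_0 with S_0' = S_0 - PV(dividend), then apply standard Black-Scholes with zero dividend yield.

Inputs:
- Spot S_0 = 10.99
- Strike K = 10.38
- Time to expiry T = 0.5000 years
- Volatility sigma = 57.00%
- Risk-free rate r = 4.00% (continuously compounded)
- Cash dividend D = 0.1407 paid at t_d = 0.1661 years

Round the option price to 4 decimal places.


Answer: Price = 2.0379

Derivation:
PV(D) = D * exp(-r * t_d) = 0.1407 * 0.99337802 = 0.13976829
S_0' = S_0 - PV(D) = 10.9900 - 0.13976829 = 10.85023171
d1 = (ln(S_0'/K) + (r + sigma^2/2)*T) / (sigma*sqrt(T)) = 0.36107244
d2 = d1 - sigma*sqrt(T) = -0.04197843
exp(-rT) = 0.98019867
N(d1) = 0.64097735; N(d2) = 0.48325795
C = S_0' * N(d1) - K * exp(-rT) * N(d2) = 10.85023171 * 0.64097735 - 10.3800 * 0.98019867 * 0.48325795 = 2.0379


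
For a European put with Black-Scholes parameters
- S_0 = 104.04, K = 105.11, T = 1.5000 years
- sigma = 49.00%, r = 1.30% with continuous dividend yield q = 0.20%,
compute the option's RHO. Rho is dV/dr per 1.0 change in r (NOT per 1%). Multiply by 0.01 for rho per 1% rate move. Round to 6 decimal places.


Answer: Rho = -94.928484

Derivation:
d1 = 0.3105070174; d2 = -0.2896179696
phi(d1) = 0.3801665484; exp(-qT) = 0.9970044955; exp(-rT) = 0.9806888952
N(-d2) = 0.6139457409
Rho = -K*T*exp(-rT)*N(-d2) = -105.1100 * 1.5000 * 0.9806888952 * 0.6139457409 = -94.928484


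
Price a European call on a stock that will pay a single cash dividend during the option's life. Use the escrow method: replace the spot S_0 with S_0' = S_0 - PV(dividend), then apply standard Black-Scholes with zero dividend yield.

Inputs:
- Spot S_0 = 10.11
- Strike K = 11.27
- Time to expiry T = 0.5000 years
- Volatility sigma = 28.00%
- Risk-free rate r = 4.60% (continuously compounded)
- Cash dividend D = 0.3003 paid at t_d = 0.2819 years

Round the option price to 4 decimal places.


PV(D) = D * exp(-r * t_d) = 0.3003 * 0.98711631 = 0.29643103
S_0' = S_0 - PV(D) = 10.1100 - 0.29643103 = 9.81356897
d1 = (ln(S_0'/K) + (r + sigma^2/2)*T) / (sigma*sqrt(T)) = -0.48375352
d2 = d1 - sigma*sqrt(T) = -0.68174342
exp(-rT) = 0.97726248
N(d1) = 0.31428040; N(d2) = 0.24770060
C = S_0' * N(d1) - K * exp(-rT) * N(d2) = 9.81356897 * 0.31428040 - 11.2700 * 0.97726248 * 0.24770060 = 0.3561

Answer: Price = 0.3561


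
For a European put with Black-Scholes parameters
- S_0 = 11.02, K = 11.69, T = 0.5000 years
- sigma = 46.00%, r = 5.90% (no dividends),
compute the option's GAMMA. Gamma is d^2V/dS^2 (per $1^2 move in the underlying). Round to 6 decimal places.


Answer: Gamma = 0.111010

Derivation:
d1 = 0.0718728796; d2 = -0.2533962398
phi(d1) = 0.3979131997; exp(-qT) = 1.0000000000; exp(-rT) = 0.9709308776
Gamma = exp(-qT) * phi(d1) / (S * sigma * sqrt(T)) = 1.0000000000 * 0.3979131997 / (11.0200 * 0.4600 * 0.7071067812) = 0.111010


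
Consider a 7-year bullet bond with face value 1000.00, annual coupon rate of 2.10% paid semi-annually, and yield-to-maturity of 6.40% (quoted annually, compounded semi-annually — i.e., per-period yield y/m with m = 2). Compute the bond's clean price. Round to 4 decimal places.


Coupon per period c = face * coupon_rate / m = 10.500000
Periods per year m = 2; per-period yield y/m = 0.032000
Number of cashflows N = 14
Cashflows (t years, CF_t, discount factor 1/(1+y/m)^(m*t), PV):
  t = 0.5000: CF_t = 10.500000, DF = 0.968992, PV = 10.174419
  t = 1.0000: CF_t = 10.500000, DF = 0.938946, PV = 9.858933
  t = 1.5000: CF_t = 10.500000, DF = 0.909831, PV = 9.553229
  t = 2.0000: CF_t = 10.500000, DF = 0.881620, PV = 9.257005
  t = 2.5000: CF_t = 10.500000, DF = 0.854283, PV = 8.969966
  t = 3.0000: CF_t = 10.500000, DF = 0.827793, PV = 8.691828
  t = 3.5000: CF_t = 10.500000, DF = 0.802125, PV = 8.422314
  t = 4.0000: CF_t = 10.500000, DF = 0.777253, PV = 8.161157
  t = 4.5000: CF_t = 10.500000, DF = 0.753152, PV = 7.908098
  t = 5.0000: CF_t = 10.500000, DF = 0.729799, PV = 7.662885
  t = 5.5000: CF_t = 10.500000, DF = 0.707169, PV = 7.425276
  t = 6.0000: CF_t = 10.500000, DF = 0.685241, PV = 7.195035
  t = 6.5000: CF_t = 10.500000, DF = 0.663994, PV = 6.971933
  t = 7.0000: CF_t = 1010.500000, DF = 0.643405, PV = 650.160463
Price P = sum_t PV_t = 760.412542

Answer: Price = 760.4125


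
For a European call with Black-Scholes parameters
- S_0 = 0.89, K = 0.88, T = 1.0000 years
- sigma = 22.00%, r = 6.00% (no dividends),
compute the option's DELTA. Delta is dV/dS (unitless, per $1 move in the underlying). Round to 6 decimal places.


d1 = 0.4340888875; d2 = 0.2140888875
phi(d1) = 0.3630716380; exp(-qT) = 1.0000000000; exp(-rT) = 0.9417645336
N(d1) = 0.6678880526
Delta = exp(-qT) * N(d1) = 1.0000000000 * 0.6678880526 = 0.667888

Answer: Delta = 0.667888


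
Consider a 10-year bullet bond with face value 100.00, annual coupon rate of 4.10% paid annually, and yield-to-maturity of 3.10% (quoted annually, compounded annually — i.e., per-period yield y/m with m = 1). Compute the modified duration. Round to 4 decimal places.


Answer: Modified duration = 8.2212

Derivation:
Coupon per period c = face * coupon_rate / m = 4.100000
Periods per year m = 1; per-period yield y/m = 0.031000
Number of cashflows N = 10
Cashflows (t years, CF_t, discount factor 1/(1+y/m)^(m*t), PV):
  t = 1.0000: CF_t = 4.100000, DF = 0.969932, PV = 3.976722
  t = 2.0000: CF_t = 4.100000, DF = 0.940768, PV = 3.857150
  t = 3.0000: CF_t = 4.100000, DF = 0.912481, PV = 3.741174
  t = 4.0000: CF_t = 4.100000, DF = 0.885045, PV = 3.628684
  t = 5.0000: CF_t = 4.100000, DF = 0.858434, PV = 3.519577
  t = 6.0000: CF_t = 4.100000, DF = 0.832622, PV = 3.413751
  t = 7.0000: CF_t = 4.100000, DF = 0.807587, PV = 3.311107
  t = 8.0000: CF_t = 4.100000, DF = 0.783305, PV = 3.211549
  t = 9.0000: CF_t = 4.100000, DF = 0.759752, PV = 3.114984
  t = 10.0000: CF_t = 104.100000, DF = 0.736908, PV = 76.712136
Price P = sum_t PV_t = 108.486835
First compute Macaulay numerator sum_t t * PV_t:
  t * PV_t at t = 1.0000: 3.976722
  t * PV_t at t = 2.0000: 7.714300
  t * PV_t at t = 3.0000: 11.223521
  t * PV_t at t = 4.0000: 14.514738
  t * PV_t at t = 5.0000: 17.597887
  t * PV_t at t = 6.0000: 20.482507
  t * PV_t at t = 7.0000: 23.177748
  t * PV_t at t = 8.0000: 25.692391
  t * PV_t at t = 9.0000: 28.034859
  t * PV_t at t = 10.0000: 767.121362
Macaulay duration D = 919.536035 / 108.486835 = 8.476015
Modified duration = D / (1 + y/m) = 8.476015 / (1 + 0.031000) = 8.221159


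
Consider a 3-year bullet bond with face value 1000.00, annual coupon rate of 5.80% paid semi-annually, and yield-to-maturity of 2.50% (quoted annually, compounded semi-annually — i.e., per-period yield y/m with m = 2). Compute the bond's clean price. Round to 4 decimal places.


Coupon per period c = face * coupon_rate / m = 29.000000
Periods per year m = 2; per-period yield y/m = 0.012500
Number of cashflows N = 6
Cashflows (t years, CF_t, discount factor 1/(1+y/m)^(m*t), PV):
  t = 0.5000: CF_t = 29.000000, DF = 0.987654, PV = 28.641975
  t = 1.0000: CF_t = 29.000000, DF = 0.975461, PV = 28.288371
  t = 1.5000: CF_t = 29.000000, DF = 0.963418, PV = 27.939132
  t = 2.0000: CF_t = 29.000000, DF = 0.951524, PV = 27.594204
  t = 2.5000: CF_t = 29.000000, DF = 0.939777, PV = 27.253535
  t = 3.0000: CF_t = 1029.000000, DF = 0.928175, PV = 955.091947
Price P = sum_t PV_t = 1094.809164

Answer: Price = 1094.8092


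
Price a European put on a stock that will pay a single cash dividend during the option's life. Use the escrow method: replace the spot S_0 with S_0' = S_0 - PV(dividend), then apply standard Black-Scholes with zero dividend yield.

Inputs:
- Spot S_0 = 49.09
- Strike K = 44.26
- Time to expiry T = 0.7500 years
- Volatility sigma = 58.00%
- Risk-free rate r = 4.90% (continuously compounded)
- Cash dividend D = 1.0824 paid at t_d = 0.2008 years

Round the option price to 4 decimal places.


PV(D) = D * exp(-r * t_d) = 1.0824 * 0.99020905 = 1.07180227
S_0' = S_0 - PV(D) = 49.0900 - 1.07180227 = 48.01819773
d1 = (ln(S_0'/K) + (r + sigma^2/2)*T) / (sigma*sqrt(T)) = 0.48656438
d2 = d1 - sigma*sqrt(T) = -0.01573036
exp(-rT) = 0.96391708
N(-d1) = 0.31328354; N(-d2) = 0.50627525
P = K * exp(-rT) * N(-d2) - S_0' * N(-d1) = 44.2600 * 0.96391708 * 0.50627525 - 48.01819773 * 0.31328354 = 6.5559

Answer: Price = 6.5559


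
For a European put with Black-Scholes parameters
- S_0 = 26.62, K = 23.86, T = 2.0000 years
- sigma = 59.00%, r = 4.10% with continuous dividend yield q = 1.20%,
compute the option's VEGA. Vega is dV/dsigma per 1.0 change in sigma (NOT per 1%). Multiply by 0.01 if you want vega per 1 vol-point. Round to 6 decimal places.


d1 = 0.6178907546; d2 = -0.2164952472
phi(d1) = 0.3296139936; exp(-qT) = 0.9762857098; exp(-rT) = 0.9212719587
Vega = S * exp(-qT) * phi(d1) * sqrt(T) = 26.6200 * 0.9762857098 * 0.3296139936 * 1.4142135624 = 12.114504

Answer: Vega = 12.114504


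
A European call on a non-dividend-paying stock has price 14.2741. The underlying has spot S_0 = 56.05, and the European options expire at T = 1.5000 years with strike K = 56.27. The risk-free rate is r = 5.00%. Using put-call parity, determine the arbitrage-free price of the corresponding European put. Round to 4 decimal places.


Answer: Put price = 10.4282

Derivation:
Put-call parity: C - P = S_0 * exp(-qT) - K * exp(-rT).
S_0 * exp(-qT) = 56.0500 * 1.00000000 = 56.05000000
K * exp(-rT) = 56.2700 * 0.92774349 = 52.20412598
P = C - S*exp(-qT) + K*exp(-rT)
P = 14.2741 - 56.05000000 + 52.20412598 = 10.4282


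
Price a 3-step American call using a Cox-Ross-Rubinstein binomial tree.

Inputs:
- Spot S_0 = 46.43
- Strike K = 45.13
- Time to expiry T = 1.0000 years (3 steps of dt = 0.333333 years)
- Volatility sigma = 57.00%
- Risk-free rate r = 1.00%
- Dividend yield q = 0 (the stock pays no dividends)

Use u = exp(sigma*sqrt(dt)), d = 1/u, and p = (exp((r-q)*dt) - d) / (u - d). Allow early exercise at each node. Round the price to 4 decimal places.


Answer: Price = V(0,0) = 11.9297

Derivation:
dt = T/N = 0.333333
u = exp(sigma*sqrt(dt)) = 1.389702; d = 1/u = 0.719579
p = (exp((r-q)*dt) - d) / (u - d) = 0.423445
Discount per step: exp(-r*dt) = 0.996672
Stock lattice S(k, i) with i counting down-moves:
  k=0: S(0,0) = 46.4300
  k=1: S(1,0) = 64.5239; S(1,1) = 33.4100
  k=2: S(2,0) = 89.6690; S(2,1) = 46.4300; S(2,2) = 24.0411
  k=3: S(3,0) = 124.6132; S(3,1) = 64.5239; S(3,2) = 33.4100; S(3,3) = 17.2995
Terminal payoffs V(N, i) = max(S_T - K, 0):
  V(3,0) = 79.483228; V(3,1) = 19.393884; V(3,2) = 0.000000; V(3,3) = 0.000000
Backward induction: V(k, i) = exp(-r*dt) * [p * V(k+1, i) + (1-p) * V(k+1, i+1)]; then take max(V_cont, immediate exercise) for American.
  V(2,0) = exp(-r*dt) * [p*79.483228 + (1-p)*19.393884] = 44.689183; exercise = 44.539000; V(2,0) = max -> 44.689183
  V(2,1) = exp(-r*dt) * [p*19.393884 + (1-p)*0.000000] = 8.184908; exercise = 1.300000; V(2,1) = max -> 8.184908
  V(2,2) = exp(-r*dt) * [p*0.000000 + (1-p)*0.000000] = 0.000000; exercise = 0.000000; V(2,2) = max -> 0.000000
  V(1,0) = exp(-r*dt) * [p*44.689183 + (1-p)*8.184908] = 23.563771; exercise = 19.393884; V(1,0) = max -> 23.563771
  V(1,1) = exp(-r*dt) * [p*8.184908 + (1-p)*0.000000] = 3.454322; exercise = 0.000000; V(1,1) = max -> 3.454322
  V(0,0) = exp(-r*dt) * [p*23.563771 + (1-p)*3.454322] = 11.929728; exercise = 1.300000; V(0,0) = max -> 11.929728


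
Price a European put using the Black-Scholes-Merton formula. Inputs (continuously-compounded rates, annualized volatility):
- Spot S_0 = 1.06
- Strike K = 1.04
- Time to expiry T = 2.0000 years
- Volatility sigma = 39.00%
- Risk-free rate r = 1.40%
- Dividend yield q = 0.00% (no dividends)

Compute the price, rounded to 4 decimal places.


d1 = (ln(S/K) + (r - q + 0.5*sigma^2) * T) / (sigma * sqrt(T)) = 0.36107446
d2 = d1 - sigma * sqrt(T) = -0.19046883
exp(-rT) = 0.97238837; exp(-qT) = 1.00000000
P = K * exp(-rT) * N(-d2) - S_0 * exp(-qT) * N(-d1)
N(-d1) = 0.35902189; N(-d2) = 0.57552912
P = 1.0400 * 0.97238837 * 0.57552912 - 1.0600 * 1.00000000 * 0.35902189 = 0.2015

Answer: Price = 0.2015


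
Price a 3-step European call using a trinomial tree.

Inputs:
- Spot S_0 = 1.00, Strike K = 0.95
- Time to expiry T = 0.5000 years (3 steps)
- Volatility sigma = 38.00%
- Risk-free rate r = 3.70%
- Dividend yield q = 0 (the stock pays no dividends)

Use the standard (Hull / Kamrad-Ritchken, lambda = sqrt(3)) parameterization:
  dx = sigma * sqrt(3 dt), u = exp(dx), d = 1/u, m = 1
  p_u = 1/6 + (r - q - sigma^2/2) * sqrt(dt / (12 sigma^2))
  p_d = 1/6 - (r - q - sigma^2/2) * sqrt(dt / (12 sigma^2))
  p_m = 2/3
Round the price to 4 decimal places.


Answer: Price = V(0,0) = 0.1386

Derivation:
dt = T/N = 0.166667; dx = sigma*sqrt(3*dt) = 0.268701
u = exp(dx) = 1.308263; d = 1/u = 0.764372
p_u = 0.155750, p_m = 0.666667, p_d = 0.177583
Discount per step: exp(-r*dt) = 0.993852
Stock lattice S(k, j) with j the centered position index:
  k=0: S(0,+0) = 1.0000
  k=1: S(1,-1) = 0.7644; S(1,+0) = 1.0000; S(1,+1) = 1.3083
  k=2: S(2,-2) = 0.5843; S(2,-1) = 0.7644; S(2,+0) = 1.0000; S(2,+1) = 1.3083; S(2,+2) = 1.7116
  k=3: S(3,-3) = 0.4466; S(3,-2) = 0.5843; S(3,-1) = 0.7644; S(3,+0) = 1.0000; S(3,+1) = 1.3083; S(3,+2) = 1.7116; S(3,+3) = 2.2392
Terminal payoffs V(N, j) = max(S_T - K, 0):
  V(3,-3) = 0.000000; V(3,-2) = 0.000000; V(3,-1) = 0.000000; V(3,+0) = 0.050000; V(3,+1) = 0.358263; V(3,+2) = 0.761553; V(3,+3) = 1.289162
Backward induction: V(k, j) = exp(-r*dt) * [p_u * V(k+1, j+1) + p_m * V(k+1, j) + p_d * V(k+1, j-1)]
  V(2,-2) = exp(-r*dt) * [p_u*0.000000 + p_m*0.000000 + p_d*0.000000] = 0.000000
  V(2,-1) = exp(-r*dt) * [p_u*0.050000 + p_m*0.000000 + p_d*0.000000] = 0.007740
  V(2,+0) = exp(-r*dt) * [p_u*0.358263 + p_m*0.050000 + p_d*0.000000] = 0.088585
  V(2,+1) = exp(-r*dt) * [p_u*0.761553 + p_m*0.358263 + p_d*0.050000] = 0.364081
  V(2,+2) = exp(-r*dt) * [p_u*1.289162 + p_m*0.761553 + p_d*0.358263] = 0.767364
  V(1,-1) = exp(-r*dt) * [p_u*0.088585 + p_m*0.007740 + p_d*0.000000] = 0.018840
  V(1,+0) = exp(-r*dt) * [p_u*0.364081 + p_m*0.088585 + p_d*0.007740] = 0.116416
  V(1,+1) = exp(-r*dt) * [p_u*0.767364 + p_m*0.364081 + p_d*0.088585] = 0.375645
  V(0,+0) = exp(-r*dt) * [p_u*0.375645 + p_m*0.116416 + p_d*0.018840] = 0.138606


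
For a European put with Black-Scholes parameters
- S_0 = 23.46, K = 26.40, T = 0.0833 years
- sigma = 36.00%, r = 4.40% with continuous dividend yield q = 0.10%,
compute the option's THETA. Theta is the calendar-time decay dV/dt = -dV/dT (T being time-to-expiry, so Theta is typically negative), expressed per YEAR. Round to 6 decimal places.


Answer: Theta = -2.370004

Derivation:
d1 = -1.0499042569; d2 = -1.1538065186
phi(d1) = 0.2299052509; exp(-qT) = 0.9999167035; exp(-rT) = 0.9963415086
Theta = -S*exp(-qT)*phi(d1)*sigma/(2*sqrt(T)) + r*K*exp(-rT)*N(-d2) - q*S*exp(-qT)*N(-d1)
N(-d1) = 0.8531189329; N(-d2) = 0.8757102495; sqrt(T) = 0.2886173938
Term 1 = -23.4600 * 0.9999167035 * 0.2299052509 * 0.3600 / (2 * 0.2886173938) = -3.3634945310
Term 2 = 0.0440 * 26.4000 * 0.9963415086 * 0.8757102495 = 1.0135035168
Term 3 = -0.0010 * 23.4600 * 0.9999167035 * 0.8531189329 = -0.0200125031
Theta = -3.3634945310 + (1.0135035168) + (-0.0200125031) = -2.370004


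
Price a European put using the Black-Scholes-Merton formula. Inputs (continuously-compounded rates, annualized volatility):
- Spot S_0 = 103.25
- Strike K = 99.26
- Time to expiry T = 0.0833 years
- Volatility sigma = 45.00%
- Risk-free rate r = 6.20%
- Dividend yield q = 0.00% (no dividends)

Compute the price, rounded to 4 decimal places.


Answer: Price = 3.2833

Derivation:
d1 = (ln(S/K) + (r - q + 0.5*sigma^2) * T) / (sigma * sqrt(T)) = 0.40814732
d2 = d1 - sigma * sqrt(T) = 0.27826949
exp(-rT) = 0.99484871; exp(-qT) = 1.00000000
P = K * exp(-rT) * N(-d2) - S_0 * exp(-qT) * N(-d1)
N(-d1) = 0.34158276; N(-d2) = 0.39040275
P = 99.2600 * 0.99484871 * 0.39040275 - 103.2500 * 1.00000000 * 0.34158276 = 3.2833


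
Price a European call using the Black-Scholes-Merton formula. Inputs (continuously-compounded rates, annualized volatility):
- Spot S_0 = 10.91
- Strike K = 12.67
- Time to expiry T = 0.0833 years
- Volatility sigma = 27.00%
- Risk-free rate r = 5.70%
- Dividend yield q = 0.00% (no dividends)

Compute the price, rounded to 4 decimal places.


Answer: Price = 0.0112

Derivation:
d1 = (ln(S/K) + (r - q + 0.5*sigma^2) * T) / (sigma * sqrt(T)) = -1.81930989
d2 = d1 - sigma * sqrt(T) = -1.89723659
exp(-rT) = 0.99526315; exp(-qT) = 1.00000000
C = S_0 * exp(-qT) * N(d1) - K * exp(-rT) * N(d2)
N(d1) = 0.03443208; N(d2) = 0.02889836
C = 10.9100 * 1.00000000 * 0.03443208 - 12.6700 * 0.99526315 * 0.02889836 = 0.0112


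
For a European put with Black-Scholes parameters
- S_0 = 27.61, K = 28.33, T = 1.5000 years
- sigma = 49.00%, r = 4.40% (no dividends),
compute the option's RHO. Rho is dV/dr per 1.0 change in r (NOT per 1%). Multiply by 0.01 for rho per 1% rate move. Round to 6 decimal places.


d1 = 0.3671430400; d2 = -0.2329819470
phi(d1) = 0.3729408171; exp(-qT) = 1.0000000000; exp(-rT) = 0.9361308643
N(-d2) = 0.5921122879
Rho = -K*T*exp(-rT)*N(-d2) = -28.3300 * 1.5000 * 0.9361308643 * 0.5921122879 = -23.554749

Answer: Rho = -23.554749


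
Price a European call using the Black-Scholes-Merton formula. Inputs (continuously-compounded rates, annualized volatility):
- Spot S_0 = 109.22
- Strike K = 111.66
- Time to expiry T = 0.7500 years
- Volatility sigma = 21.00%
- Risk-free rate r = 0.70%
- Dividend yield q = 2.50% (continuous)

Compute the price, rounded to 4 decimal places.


Answer: Price = 6.1156

Derivation:
d1 = (ln(S/K) + (r - q + 0.5*sigma^2) * T) / (sigma * sqrt(T)) = -0.10478546
d2 = d1 - sigma * sqrt(T) = -0.28665080
exp(-rT) = 0.99476376; exp(-qT) = 0.98142469
C = S_0 * exp(-qT) * N(d1) - K * exp(-rT) * N(d2)
N(d1) = 0.45827302; N(d2) = 0.38718986
C = 109.2200 * 0.98142469 * 0.45827302 - 111.6600 * 0.99476376 * 0.38718986 = 6.1156


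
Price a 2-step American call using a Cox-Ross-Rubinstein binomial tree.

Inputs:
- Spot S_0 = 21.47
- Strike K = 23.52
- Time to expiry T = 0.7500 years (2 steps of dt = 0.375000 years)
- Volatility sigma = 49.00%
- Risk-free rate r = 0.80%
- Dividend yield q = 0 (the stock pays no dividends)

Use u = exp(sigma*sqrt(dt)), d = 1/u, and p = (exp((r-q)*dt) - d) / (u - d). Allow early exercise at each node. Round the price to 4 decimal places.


dt = T/N = 0.375000
u = exp(sigma*sqrt(dt)) = 1.349943; d = 1/u = 0.740772
p = (exp((r-q)*dt) - d) / (u - d) = 0.430474
Discount per step: exp(-r*dt) = 0.997004
Stock lattice S(k, i) with i counting down-moves:
  k=0: S(0,0) = 21.4700
  k=1: S(1,0) = 28.9833; S(1,1) = 15.9044
  k=2: S(2,0) = 39.1258; S(2,1) = 21.4700; S(2,2) = 11.7815
Terminal payoffs V(N, i) = max(S_T - K, 0):
  V(2,0) = 15.605781; V(2,1) = 0.000000; V(2,2) = 0.000000
Backward induction: V(k, i) = exp(-r*dt) * [p * V(k+1, i) + (1-p) * V(k+1, i+1)]; then take max(V_cont, immediate exercise) for American.
  V(1,0) = exp(-r*dt) * [p*15.605781 + (1-p)*0.000000] = 6.697764; exercise = 5.463280; V(1,0) = max -> 6.697764
  V(1,1) = exp(-r*dt) * [p*0.000000 + (1-p)*0.000000] = 0.000000; exercise = 0.000000; V(1,1) = max -> 0.000000
  V(0,0) = exp(-r*dt) * [p*6.697764 + (1-p)*0.000000] = 2.874579; exercise = 0.000000; V(0,0) = max -> 2.874579

Answer: Price = V(0,0) = 2.8746


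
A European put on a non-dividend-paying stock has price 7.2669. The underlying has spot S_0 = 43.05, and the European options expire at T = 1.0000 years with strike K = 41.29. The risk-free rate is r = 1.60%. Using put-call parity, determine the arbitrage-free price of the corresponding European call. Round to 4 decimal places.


Put-call parity: C - P = S_0 * exp(-qT) - K * exp(-rT).
S_0 * exp(-qT) = 43.0500 * 1.00000000 = 43.05000000
K * exp(-rT) = 41.2900 * 0.98412732 = 40.63461705
C = P + S*exp(-qT) - K*exp(-rT)
C = 7.2669 + 43.05000000 - 40.63461705 = 9.6823

Answer: Call price = 9.6823


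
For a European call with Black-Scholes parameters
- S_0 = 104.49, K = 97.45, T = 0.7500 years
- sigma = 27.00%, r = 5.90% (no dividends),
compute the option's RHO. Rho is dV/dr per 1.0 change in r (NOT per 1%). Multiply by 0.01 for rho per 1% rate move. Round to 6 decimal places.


d1 = 0.6044619839; d2 = 0.3706351249
phi(d1) = 0.3323303821; exp(-qT) = 1.0000000000; exp(-rT) = 0.9567147489
N(d2) = 0.6445453417
Rho = K*T*exp(-rT)*N(d2) = 97.4500 * 0.7500 * 0.9567147489 * 0.6445453417 = 45.069117

Answer: Rho = 45.069117


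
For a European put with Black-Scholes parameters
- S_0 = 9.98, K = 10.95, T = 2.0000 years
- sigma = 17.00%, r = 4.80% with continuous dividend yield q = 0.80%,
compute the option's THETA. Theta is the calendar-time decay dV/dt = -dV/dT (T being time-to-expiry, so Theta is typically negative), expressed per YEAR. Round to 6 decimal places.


d1 = 0.0671486654; d2 = -0.1732676402
phi(d1) = 0.3980438894; exp(-qT) = 0.9841273201; exp(-rT) = 0.9084640161
Theta = -S*exp(-qT)*phi(d1)*sigma/(2*sqrt(T)) + r*K*exp(-rT)*N(-d2) - q*S*exp(-qT)*N(-d1)
N(-d1) = 0.4732316760; N(-d2) = 0.5687794708; sqrt(T) = 1.4142135624
Term 1 = -9.9800 * 0.9841273201 * 0.3980438894 * 0.1700 / (2 * 1.4142135624) = -0.2349723274
Term 2 = 0.0480 * 10.9500 * 0.9084640161 * 0.5687794708 = 0.2715857626
Term 3 = -0.0080 * 9.9800 * 0.9841273201 * 0.4732316760 = -0.0371831025
Theta = -0.2349723274 + (0.2715857626) + (-0.0371831025) = -0.000570

Answer: Theta = -0.000570


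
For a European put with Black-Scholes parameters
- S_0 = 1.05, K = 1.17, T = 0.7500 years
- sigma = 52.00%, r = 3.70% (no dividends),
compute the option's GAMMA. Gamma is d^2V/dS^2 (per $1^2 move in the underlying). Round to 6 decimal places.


Answer: Gamma = 0.842786

Derivation:
d1 = 0.0464909425; d2 = -0.4038422675
phi(d1) = 0.3985113748; exp(-qT) = 1.0000000000; exp(-rT) = 0.9726314943
Gamma = exp(-qT) * phi(d1) / (S * sigma * sqrt(T)) = 1.0000000000 * 0.3985113748 / (1.0500 * 0.5200 * 0.8660254038) = 0.842786


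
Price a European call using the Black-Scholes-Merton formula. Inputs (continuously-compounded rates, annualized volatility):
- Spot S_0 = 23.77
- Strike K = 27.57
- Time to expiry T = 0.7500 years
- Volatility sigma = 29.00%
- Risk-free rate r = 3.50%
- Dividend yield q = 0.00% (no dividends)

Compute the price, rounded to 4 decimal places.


d1 = (ln(S/K) + (r - q + 0.5*sigma^2) * T) / (sigma * sqrt(T)) = -0.36041168
d2 = d1 - sigma * sqrt(T) = -0.61155904
exp(-rT) = 0.97409154; exp(-qT) = 1.00000000
C = S_0 * exp(-qT) * N(d1) - K * exp(-rT) * N(d2)
N(d1) = 0.35926965; N(d2) = 0.27041477
C = 23.7700 * 1.00000000 * 0.35926965 - 27.5700 * 0.97409154 * 0.27041477 = 1.2777

Answer: Price = 1.2777


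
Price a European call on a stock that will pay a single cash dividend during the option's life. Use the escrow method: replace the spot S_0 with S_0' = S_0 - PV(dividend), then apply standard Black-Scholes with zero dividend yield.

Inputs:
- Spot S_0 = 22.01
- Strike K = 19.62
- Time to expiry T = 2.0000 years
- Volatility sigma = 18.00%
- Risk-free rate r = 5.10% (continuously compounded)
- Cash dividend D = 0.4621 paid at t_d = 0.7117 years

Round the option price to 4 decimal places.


Answer: Price = 4.4723

Derivation:
PV(D) = D * exp(-r * t_d) = 0.4621 * 0.96435413 = 0.44562804
S_0' = S_0 - PV(D) = 22.0100 - 0.44562804 = 21.56437196
d1 = (ln(S_0'/K) + (r + sigma^2/2)*T) / (sigma*sqrt(T)) = 0.89917683
d2 = d1 - sigma*sqrt(T) = 0.64461839
exp(-rT) = 0.90302955
N(d1) = 0.81572076; N(d2) = 0.74041274
C = S_0' * N(d1) - K * exp(-rT) * N(d2) = 21.56437196 * 0.81572076 - 19.6200 * 0.90302955 * 0.74041274 = 4.4723


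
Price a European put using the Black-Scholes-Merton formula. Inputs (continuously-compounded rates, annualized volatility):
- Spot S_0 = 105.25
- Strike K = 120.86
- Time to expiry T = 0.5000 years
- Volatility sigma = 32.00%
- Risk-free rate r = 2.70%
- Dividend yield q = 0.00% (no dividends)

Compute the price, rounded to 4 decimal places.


d1 = (ln(S/K) + (r - q + 0.5*sigma^2) * T) / (sigma * sqrt(T)) = -0.43838136
d2 = d1 - sigma * sqrt(T) = -0.66465553
exp(-rT) = 0.98659072; exp(-qT) = 1.00000000
P = K * exp(-rT) * N(-d2) - S_0 * exp(-qT) * N(-d1)
N(-d1) = 0.66944507; N(-d2) = 0.74686458
P = 120.8600 * 0.98659072 * 0.74686458 - 105.2500 * 1.00000000 * 0.66944507 = 18.5966

Answer: Price = 18.5966


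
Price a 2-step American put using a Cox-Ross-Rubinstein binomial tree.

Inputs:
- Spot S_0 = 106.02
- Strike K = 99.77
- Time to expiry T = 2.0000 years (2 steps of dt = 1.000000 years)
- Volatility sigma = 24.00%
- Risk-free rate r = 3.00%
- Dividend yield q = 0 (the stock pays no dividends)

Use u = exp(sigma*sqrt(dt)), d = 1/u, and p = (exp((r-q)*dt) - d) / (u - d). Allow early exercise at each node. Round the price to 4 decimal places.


Answer: Price = V(0,0) = 7.9439

Derivation:
dt = T/N = 1.000000
u = exp(sigma*sqrt(dt)) = 1.271249; d = 1/u = 0.786628
p = (exp((r-q)*dt) - d) / (u - d) = 0.503128
Discount per step: exp(-r*dt) = 0.970446
Stock lattice S(k, i) with i counting down-moves:
  k=0: S(0,0) = 106.0200
  k=1: S(1,0) = 134.7778; S(1,1) = 83.3983
  k=2: S(2,0) = 171.3362; S(2,1) = 106.0200; S(2,2) = 65.6034
Terminal payoffs V(N, i) = max(K - S_T, 0):
  V(2,0) = 0.000000; V(2,1) = 0.000000; V(2,2) = 34.166585
Backward induction: V(k, i) = exp(-r*dt) * [p * V(k+1, i) + (1-p) * V(k+1, i+1)]; then take max(V_cont, immediate exercise) for American.
  V(1,0) = exp(-r*dt) * [p*0.000000 + (1-p)*0.000000] = 0.000000; exercise = 0.000000; V(1,0) = max -> 0.000000
  V(1,1) = exp(-r*dt) * [p*0.000000 + (1-p)*34.166585] = 16.474681; exercise = 16.371714; V(1,1) = max -> 16.474681
  V(0,0) = exp(-r*dt) * [p*0.000000 + (1-p)*16.474681] = 7.943876; exercise = 0.000000; V(0,0) = max -> 7.943876


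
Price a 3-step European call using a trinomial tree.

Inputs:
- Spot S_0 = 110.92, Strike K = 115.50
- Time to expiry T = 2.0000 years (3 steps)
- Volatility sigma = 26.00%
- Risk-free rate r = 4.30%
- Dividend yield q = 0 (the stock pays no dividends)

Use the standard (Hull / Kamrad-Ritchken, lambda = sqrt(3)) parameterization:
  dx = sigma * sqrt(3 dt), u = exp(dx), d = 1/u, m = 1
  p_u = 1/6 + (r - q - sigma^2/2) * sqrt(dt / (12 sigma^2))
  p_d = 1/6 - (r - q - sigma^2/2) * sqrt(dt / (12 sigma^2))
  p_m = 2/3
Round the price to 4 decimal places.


dt = T/N = 0.666667; dx = sigma*sqrt(3*dt) = 0.367696
u = exp(dx) = 1.444402; d = 1/u = 0.692328
p_u = 0.175007, p_m = 0.666667, p_d = 0.158326
Discount per step: exp(-r*dt) = 0.971740
Stock lattice S(k, j) with j the centered position index:
  k=0: S(0,+0) = 110.9200
  k=1: S(1,-1) = 76.7930; S(1,+0) = 110.9200; S(1,+1) = 160.2131
  k=2: S(2,-2) = 53.1660; S(2,-1) = 76.7930; S(2,+0) = 110.9200; S(2,+1) = 160.2131; S(2,+2) = 231.4121
  k=3: S(3,-3) = 36.8083; S(3,-2) = 53.1660; S(3,-1) = 76.7930; S(3,+0) = 110.9200; S(3,+1) = 160.2131; S(3,+2) = 231.4121; S(3,+3) = 334.2522
Terminal payoffs V(N, j) = max(S_T - K, 0):
  V(3,-3) = 0.000000; V(3,-2) = 0.000000; V(3,-1) = 0.000000; V(3,+0) = 0.000000; V(3,+1) = 44.713091; V(3,+2) = 115.912139; V(3,+3) = 218.752201
Backward induction: V(k, j) = exp(-r*dt) * [p_u * V(k+1, j+1) + p_m * V(k+1, j) + p_d * V(k+1, j-1)]
  V(2,-2) = exp(-r*dt) * [p_u*0.000000 + p_m*0.000000 + p_d*0.000000] = 0.000000
  V(2,-1) = exp(-r*dt) * [p_u*0.000000 + p_m*0.000000 + p_d*0.000000] = 0.000000
  V(2,+0) = exp(-r*dt) * [p_u*44.713091 + p_m*0.000000 + p_d*0.000000] = 7.603965
  V(2,+1) = exp(-r*dt) * [p_u*115.912139 + p_m*44.713091 + p_d*0.000000] = 48.678507
  V(2,+2) = exp(-r*dt) * [p_u*218.752201 + p_m*115.912139 + p_d*44.713091] = 119.171482
  V(1,-1) = exp(-r*dt) * [p_u*7.603965 + p_m*0.000000 + p_d*0.000000] = 1.293140
  V(1,+0) = exp(-r*dt) * [p_u*48.678507 + p_m*7.603965 + p_d*0.000000] = 13.204381
  V(1,+1) = exp(-r*dt) * [p_u*119.171482 + p_m*48.678507 + p_d*7.603965] = 52.971585
  V(0,+0) = exp(-r*dt) * [p_u*52.971585 + p_m*13.204381 + p_d*1.293140] = 17.761520

Answer: Price = V(0,0) = 17.7615


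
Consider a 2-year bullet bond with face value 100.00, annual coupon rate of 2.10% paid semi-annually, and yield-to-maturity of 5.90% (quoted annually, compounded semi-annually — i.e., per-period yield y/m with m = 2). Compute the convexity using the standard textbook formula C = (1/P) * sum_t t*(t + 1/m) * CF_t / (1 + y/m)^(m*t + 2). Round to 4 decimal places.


Answer: Convexity = 4.6162

Derivation:
Coupon per period c = face * coupon_rate / m = 1.050000
Periods per year m = 2; per-period yield y/m = 0.029500
Number of cashflows N = 4
Cashflows (t years, CF_t, discount factor 1/(1+y/m)^(m*t), PV):
  t = 0.5000: CF_t = 1.050000, DF = 0.971345, PV = 1.019913
  t = 1.0000: CF_t = 1.050000, DF = 0.943512, PV = 0.990687
  t = 1.5000: CF_t = 1.050000, DF = 0.916476, PV = 0.962299
  t = 2.0000: CF_t = 101.050000, DF = 0.890214, PV = 89.956161
Price P = sum_t PV_t = 92.929061
Convexity numerator sum_t t*(t + 1/m) * CF_t / (1+y/m)^(m*t + 2):
  t = 0.5000: term = 0.481150
  t = 1.0000: term = 1.402088
  t = 1.5000: term = 2.723822
  t = 2.0000: term = 424.373461
Convexity = (1/P) * sum = 428.980521 / 92.929061 = 4.616215


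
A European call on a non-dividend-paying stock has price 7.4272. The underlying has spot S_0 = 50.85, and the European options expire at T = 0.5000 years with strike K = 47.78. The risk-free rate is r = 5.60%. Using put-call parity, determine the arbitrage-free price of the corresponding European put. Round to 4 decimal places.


Put-call parity: C - P = S_0 * exp(-qT) - K * exp(-rT).
S_0 * exp(-qT) = 50.8500 * 1.00000000 = 50.85000000
K * exp(-rT) = 47.7800 * 0.97238837 = 46.46071617
P = C - S*exp(-qT) + K*exp(-rT)
P = 7.4272 - 50.85000000 + 46.46071617 = 3.0379

Answer: Put price = 3.0379


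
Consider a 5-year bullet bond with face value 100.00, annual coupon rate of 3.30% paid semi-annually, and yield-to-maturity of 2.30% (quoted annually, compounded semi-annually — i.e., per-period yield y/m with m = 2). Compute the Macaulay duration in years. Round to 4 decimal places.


Answer: Macaulay duration = 4.6599 years

Derivation:
Coupon per period c = face * coupon_rate / m = 1.650000
Periods per year m = 2; per-period yield y/m = 0.011500
Number of cashflows N = 10
Cashflows (t years, CF_t, discount factor 1/(1+y/m)^(m*t), PV):
  t = 0.5000: CF_t = 1.650000, DF = 0.988631, PV = 1.631241
  t = 1.0000: CF_t = 1.650000, DF = 0.977391, PV = 1.612695
  t = 1.5000: CF_t = 1.650000, DF = 0.966279, PV = 1.594360
  t = 2.0000: CF_t = 1.650000, DF = 0.955293, PV = 1.576233
  t = 2.5000: CF_t = 1.650000, DF = 0.944432, PV = 1.558312
  t = 3.0000: CF_t = 1.650000, DF = 0.933694, PV = 1.540595
  t = 3.5000: CF_t = 1.650000, DF = 0.923079, PV = 1.523080
  t = 4.0000: CF_t = 1.650000, DF = 0.912584, PV = 1.505764
  t = 4.5000: CF_t = 1.650000, DF = 0.902209, PV = 1.488644
  t = 5.0000: CF_t = 101.650000, DF = 0.891951, PV = 90.666847
Price P = sum_t PV_t = 104.697771
Macaulay numerator sum_t t * PV_t:
  t * PV_t at t = 0.5000: 0.815620
  t * PV_t at t = 1.0000: 1.612695
  t * PV_t at t = 1.5000: 2.391539
  t * PV_t at t = 2.0000: 3.152466
  t * PV_t at t = 2.5000: 3.895781
  t * PV_t at t = 3.0000: 4.621786
  t * PV_t at t = 3.5000: 5.330780
  t * PV_t at t = 4.0000: 6.023055
  t * PV_t at t = 4.5000: 6.698900
  t * PV_t at t = 5.0000: 453.334234
Macaulay duration D = (sum_t t * PV_t) / P = 487.876856 / 104.697771 = 4.659859


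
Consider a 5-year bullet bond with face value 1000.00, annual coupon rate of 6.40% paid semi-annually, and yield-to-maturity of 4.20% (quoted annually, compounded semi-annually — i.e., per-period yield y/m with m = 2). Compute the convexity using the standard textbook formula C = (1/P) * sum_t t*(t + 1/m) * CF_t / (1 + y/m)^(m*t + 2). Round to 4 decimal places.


Answer: Convexity = 22.1318

Derivation:
Coupon per period c = face * coupon_rate / m = 32.000000
Periods per year m = 2; per-period yield y/m = 0.021000
Number of cashflows N = 10
Cashflows (t years, CF_t, discount factor 1/(1+y/m)^(m*t), PV):
  t = 0.5000: CF_t = 32.000000, DF = 0.979432, PV = 31.341822
  t = 1.0000: CF_t = 32.000000, DF = 0.959287, PV = 30.697181
  t = 1.5000: CF_t = 32.000000, DF = 0.939556, PV = 30.065799
  t = 2.0000: CF_t = 32.000000, DF = 0.920231, PV = 29.447404
  t = 2.5000: CF_t = 32.000000, DF = 0.901304, PV = 28.841727
  t = 3.0000: CF_t = 32.000000, DF = 0.882766, PV = 28.248509
  t = 3.5000: CF_t = 32.000000, DF = 0.864609, PV = 27.667491
  t = 4.0000: CF_t = 32.000000, DF = 0.846826, PV = 27.098424
  t = 4.5000: CF_t = 32.000000, DF = 0.829408, PV = 26.541062
  t = 5.0000: CF_t = 1032.000000, DF = 0.812349, PV = 838.344031
Price P = sum_t PV_t = 1098.293451
Convexity numerator sum_t t*(t + 1/m) * CF_t / (1+y/m)^(m*t + 2):
  t = 0.5000: term = 15.032900
  t = 1.0000: term = 44.171106
  t = 1.5000: term = 86.525182
  t = 2.0000: term = 141.242544
  t = 2.5000: term = 207.506186
  t = 3.0000: term = 284.533457
  t = 3.5000: term = 371.574871
  t = 4.0000: term = 467.912947
  t = 4.5000: term = 572.861101
  t = 5.0000: term = 22115.842381
Convexity = (1/P) * sum = 24307.202674 / 1098.293451 = 22.131792
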